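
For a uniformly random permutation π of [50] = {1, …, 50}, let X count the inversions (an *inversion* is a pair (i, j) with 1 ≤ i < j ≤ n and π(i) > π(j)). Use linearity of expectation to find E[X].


Write X = Σ X_I over the C(50, 2) = 1225 pairs i < j, with X_I the indicator of one inversion.
There are 1225 indicators.
For each fixed pair i < j, the values π(i) and π(j) are two distinct elements of {1, …, 50} in uniformly random order; by symmetry P[π(i) > π(j)] = 1/2.
By linearity: E[X] = 1225 · (1/2) = C(50, 2) · (1/2) = 1225/2 = 1225/2 ≈ 612.5000.

E[X] = 1225/2 = 612.5000.


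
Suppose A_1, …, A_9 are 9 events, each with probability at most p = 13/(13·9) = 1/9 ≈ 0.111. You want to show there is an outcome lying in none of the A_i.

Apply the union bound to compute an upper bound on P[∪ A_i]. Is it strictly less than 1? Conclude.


Union bound: P[∪_{i=1}^{9} A_i] ≤ Σ_i P[A_i] ≤ 9·p = 9·(1/9) = 1.
Numerically: 1 ≈ 1.000.
Is 1 < 1? NO.
Since the bound 1 is ≥ 1, the union bound is uninformative here; it does NOT by itself certify existence.

9·p = 1 ≈ 1.000; existence NOT certified by the union bound.


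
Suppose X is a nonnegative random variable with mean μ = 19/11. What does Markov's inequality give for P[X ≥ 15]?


μ = E[X] = 19/11, a = 15.
Markov: P[X ≥ 15] ≤ μ/a = (19/11)/15 = 19/165.
Numerically: ≈ 0.115.
(Since a = 15 > μ = 1.727, the bound 19/165 is < 1 and informative.)

P[X ≥ 15] ≤ 19/165 ≈ 0.115.


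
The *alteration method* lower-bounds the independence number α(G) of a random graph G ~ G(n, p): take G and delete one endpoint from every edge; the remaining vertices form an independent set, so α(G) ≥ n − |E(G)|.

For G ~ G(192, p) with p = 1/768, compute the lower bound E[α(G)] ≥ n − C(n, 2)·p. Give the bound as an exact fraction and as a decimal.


E[|E(G)|] = C(192, 2)·p = 18336 · (1/768) = 191/8.
E[α(G)] ≥ n − E[|E(G)|] = 192 − 191/8 = 1345/8.
Numerically: ≈ 168.1250.
(This is only a lower bound; the true E[α(G)] may be larger.)

E[α(G)] ≥ 1345/8 ≈ 168.1250.


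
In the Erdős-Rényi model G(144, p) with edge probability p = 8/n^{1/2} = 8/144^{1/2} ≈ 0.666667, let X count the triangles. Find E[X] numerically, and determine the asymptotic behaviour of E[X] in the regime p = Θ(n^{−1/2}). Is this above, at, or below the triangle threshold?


Number of potential triangles: C(144, 3) = 487344.
Each occurs with probability p³ ≈ (0.666667)³ ≈ 2.96296296e-01.
By linearity: E[X] = C(144, 3)·p³ ≈ 487344 · 2.96296296e-01 ≈ 144398.222222.
Since α = 1/2 < 1, p = c/n^{1/2} ≫ 1/n is above the triangle threshold p ~ 1/n. Asymptotically E[X] ~ (c³/6)·n^{3(1−α)} = (8³/6)·n^{1.5} → ∞; triangles are abundant w.h.p.

E[X] ≈ 144398.222222; in regime p = Θ(1/n^{1/2}) E[X] diverges (above the triangle threshold p ~ 1/n).


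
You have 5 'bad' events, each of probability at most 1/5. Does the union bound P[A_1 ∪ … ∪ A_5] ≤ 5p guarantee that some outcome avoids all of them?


Union bound: P[∪_{i=1}^{5} A_i] ≤ Σ_i P[A_i] ≤ 5·p = 5·(1/5) = 1.
Numerically: 1 ≈ 1.00000.
Is 1 < 1? NO.
Since the bound 1 is ≥ 1, the union bound is uninformative here; it does NOT by itself certify existence.

5·p = 1 ≈ 1.00000; existence NOT certified by the union bound.


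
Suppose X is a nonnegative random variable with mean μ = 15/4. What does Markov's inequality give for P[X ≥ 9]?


μ = E[X] = 15/4, a = 9.
Markov: P[X ≥ 9] ≤ μ/a = (15/4)/9 = 5/12.
Numerically: ≈ 0.41667.
(Since a = 9 > μ = 3.75000, the bound 5/12 is < 1 and informative.)

P[X ≥ 9] ≤ 5/12 ≈ 0.41667.


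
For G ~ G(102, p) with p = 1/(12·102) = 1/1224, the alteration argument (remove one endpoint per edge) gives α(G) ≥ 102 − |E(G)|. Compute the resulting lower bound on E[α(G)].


E[|E(G)|] = C(102, 2)·p = 5151 · (1/1224) = 101/24.
E[α(G)] ≥ n − E[|E(G)|] = 102 − 101/24 = 2347/24.
Numerically: ≈ 97.79167.
(This is only a lower bound; the true E[α(G)] may be larger.)

E[α(G)] ≥ 2347/24 ≈ 97.79167.


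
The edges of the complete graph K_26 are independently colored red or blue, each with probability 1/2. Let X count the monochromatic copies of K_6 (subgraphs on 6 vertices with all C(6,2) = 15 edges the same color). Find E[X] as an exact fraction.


Let X = Σ_S X_S over the C(26, 6) = 230230 subsets S of size 6, where X_S = 1 if the K_6 on S is monochromatic.
For a fixed S, the K_6 on S has C(6, 2) = 15 edges. P[all 15 edges red] = (1/2)^15, and likewise for blue, so P[monochromatic] = 2·(1/2)^15 = 2^{1 − 15} = 1/16384.
By linearity: E[X] = C(26, 6) · 2^{1 − 15} = 230230 · 1/16384 = 115115/8192.
Numerically: E[X] ≈ 14.052124.

E[X] = C(26,6)·2^(1−C(6,2)) = 115115/8192 ≈ 14.052124.


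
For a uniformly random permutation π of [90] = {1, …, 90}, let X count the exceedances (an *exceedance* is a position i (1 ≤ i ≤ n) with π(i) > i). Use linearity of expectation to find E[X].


Write X = Σ_{i=1}^{90} X_i, where X_i = 1_{π(i) > i}.
For each fixed i, π(i) is uniform over {1, …, 90} (marginal of a uniform permutation), so P[π(i) > i] = (n − i)/n. Summing: Σ_{i=1}^{90} (n − i)/n = (0 + 1 + … + 89)/90 = 90(90 − 1)/(2·90) = (90 − 1)/2.
Hence E[X] = Σ_{i=1}^{90} (90 − i)/90 = 89/2 ≈ 44.5000.

E[X] = 89/2 = 44.5000.


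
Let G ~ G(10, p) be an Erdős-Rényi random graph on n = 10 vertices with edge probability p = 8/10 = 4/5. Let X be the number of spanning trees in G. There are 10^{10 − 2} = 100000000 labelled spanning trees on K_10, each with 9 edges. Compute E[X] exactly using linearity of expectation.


K_10 has 10^{10 − 2} = 100000000 labelled spanning trees.
For each such spanning tree H, let X_H = 1 if all 9 edges of H are present in G. Then P[X_H = 1] = p^{9} = (4/5)^{9} = 262144/1953125.
By linearity of expectation: E[X] = Σ_H E[X_H] = 100000000 · p^{9} = 100000000 · 262144/1953125 = 67108864/5.
Numerically: E[X] ≈ 1.3422e+07.

E[X] = 100000000 · (4/5)^{9} = 67108864/5 ≈ 1.3422e+07.


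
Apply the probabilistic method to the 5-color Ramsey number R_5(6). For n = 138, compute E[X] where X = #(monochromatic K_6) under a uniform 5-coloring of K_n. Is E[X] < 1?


E[X] = C(138, 6) · 5^{1 − 15} = 8592039666 · 5^{−14} = 8592039666/6103515625.
As a reduced fraction: E[X] = 8592039666/6103515625 ≈ 1.4077198.
Is E[X] < 1? NO.
Since E[X] ≥ 1, the first-moment bound is inconclusive at n = 138; it does NOT by itself certify R_5(6) > 138.

E[X] = 8592039666/6103515625 ≈ 1.4077198; E[X] ≥ 1; first-moment method inconclusive here.


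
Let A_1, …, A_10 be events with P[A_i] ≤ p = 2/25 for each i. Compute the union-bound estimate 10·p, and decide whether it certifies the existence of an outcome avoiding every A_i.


Union bound: P[∪_{i=1}^{10} A_i] ≤ Σ_i P[A_i] ≤ 10·p = 10·(2/25) = 4/5.
Numerically: 4/5 ≈ 0.8000000.
Is 4/5 < 1? YES.
Since P[∪ A_i] ≤ 4/5 < 1, the complement has P[∩ A_i^c] ≥ 1 − 4/5 = 1/5 > 0, so some outcome avoids every A_i.

10·p = 4/5 ≈ 0.8000000; existence CERTIFIED by the union bound.


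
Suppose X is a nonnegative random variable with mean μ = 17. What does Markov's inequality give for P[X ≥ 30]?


μ = E[X] = 17, a = 30.
Markov: P[X ≥ 30] ≤ μ/a = (17)/30 = 17/30.
Numerically: ≈ 0.5667.
(Since a = 30 > μ = 17.0000, the bound 17/30 is < 1 and informative.)

P[X ≥ 30] ≤ 17/30 ≈ 0.5667.


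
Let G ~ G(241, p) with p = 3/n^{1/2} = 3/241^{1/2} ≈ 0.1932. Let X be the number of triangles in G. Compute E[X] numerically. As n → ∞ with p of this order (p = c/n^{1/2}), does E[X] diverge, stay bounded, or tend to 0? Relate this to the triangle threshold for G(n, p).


Number of potential triangles: C(241, 3) = 2303960.
Each occurs with probability p³ ≈ (0.1932)³ ≈ 7.216692e-03.
By linearity: E[X] = C(241, 3)·p³ ≈ 2303960 · 7.216692e-03 ≈ 16626.9708.
Since α = 1/2 < 1, p = c/n^{1/2} ≫ 1/n is above the triangle threshold p ~ 1/n. Asymptotically E[X] ~ (c³/6)·n^{3(1−α)} = (3³/6)·n^{1.5} → ∞; triangles are abundant w.h.p.

E[X] ≈ 16626.9708; in regime p = Θ(1/n^{1/2}) E[X] diverges (above the triangle threshold p ~ 1/n).


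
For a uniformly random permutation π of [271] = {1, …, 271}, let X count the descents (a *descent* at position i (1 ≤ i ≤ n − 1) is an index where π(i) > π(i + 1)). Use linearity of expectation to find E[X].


Write X = Σ X_I over i = 1, …, 270, with X_I the indicator of one descent.
There are 270 indicators.
For each fixed i, the pair (π(i), π(i+1)) is a uniformly random ordered pair of distinct values from {1, …, 271}; by symmetry P[π(i) > π(i+1)] = 1/2.
By linearity: E[X] = 270 · (1/2) = (271 − 1) · (1/2) = 135 ≈ 135.0000.

E[X] = 135 = 135.0000.


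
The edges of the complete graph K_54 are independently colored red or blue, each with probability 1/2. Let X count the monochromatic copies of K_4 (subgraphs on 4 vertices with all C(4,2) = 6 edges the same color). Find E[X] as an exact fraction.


Let X = Σ_S X_S over the C(54, 4) = 316251 subsets S of size 4, where X_S = 1 if the K_4 on S is monochromatic.
For a fixed S, the K_4 on S has C(4, 2) = 6 edges. P[all 6 edges red] = (1/2)^6, and likewise for blue, so P[monochromatic] = 2·(1/2)^6 = 2^{1 − 6} = 1/32.
By linearity: E[X] = C(54, 4) · 2^{1 − 6} = 316251 · 1/32 = 316251/32.
Numerically: E[X] ≈ 9882.844.

E[X] = C(54,4)·2^(1−C(4,2)) = 316251/32 ≈ 9882.844.


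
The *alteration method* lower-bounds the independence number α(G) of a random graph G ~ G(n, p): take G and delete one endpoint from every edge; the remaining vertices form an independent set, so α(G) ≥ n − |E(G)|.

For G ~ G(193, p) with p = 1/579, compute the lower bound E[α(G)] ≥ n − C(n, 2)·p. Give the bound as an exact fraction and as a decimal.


E[|E(G)|] = C(193, 2)·p = 18528 · (1/579) = 32.
E[α(G)] ≥ n − E[|E(G)|] = 193 − 32 = 161.
Numerically: ≈ 161.000.
(This is only a lower bound; the true E[α(G)] may be larger.)

E[α(G)] ≥ 161 ≈ 161.000.


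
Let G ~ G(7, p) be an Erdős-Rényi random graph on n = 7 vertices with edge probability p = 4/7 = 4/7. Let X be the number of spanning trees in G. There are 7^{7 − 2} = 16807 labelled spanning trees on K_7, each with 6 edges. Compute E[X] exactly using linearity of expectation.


K_7 has 7^{7 − 2} = 16807 labelled spanning trees.
For each such spanning tree H, let X_H = 1 if all 6 edges of H are present in G. Then P[X_H = 1] = p^{6} = (4/7)^{6} = 4096/117649.
Summing the indicators: E[X] = Σ_H E[X_H] = 16807 · p^{6} = 16807 · 4096/117649 = 4096/7.
Numerically: E[X] ≈ 585.

E[X] = 16807 · (4/7)^{6} = 4096/7 ≈ 585.


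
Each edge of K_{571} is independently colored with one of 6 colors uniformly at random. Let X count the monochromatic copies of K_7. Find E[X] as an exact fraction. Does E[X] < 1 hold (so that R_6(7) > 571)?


E[X] = C(571, 7) · 6^{1 − 21} = 3784329711421830 · 6^{−20} = 3784329711421830/3656158440062976.
As a reduced fraction: E[X] = 70080179841145/67706637778944 ≈ 1.035056.
Is E[X] < 1? NO.
Since E[X] ≥ 1, the first-moment bound is inconclusive at n = 571; it does NOT by itself certify R_6(7) > 571.

E[X] = 70080179841145/67706637778944 ≈ 1.035056; E[X] ≥ 1; first-moment method inconclusive here.


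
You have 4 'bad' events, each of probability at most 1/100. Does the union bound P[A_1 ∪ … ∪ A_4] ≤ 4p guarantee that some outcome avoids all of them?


Union bound: P[∪_{i=1}^{4} A_i] ≤ Σ_i P[A_i] ≤ 4·p = 4·(1/100) = 1/25.
Numerically: 1/25 ≈ 0.0400.
Is 1/25 < 1? YES.
Since P[∪ A_i] ≤ 1/25 < 1, the complement has P[∩ A_i^c] ≥ 1 − 1/25 = 24/25 > 0, so some outcome avoids every A_i.

4·p = 1/25 ≈ 0.0400; existence CERTIFIED by the union bound.


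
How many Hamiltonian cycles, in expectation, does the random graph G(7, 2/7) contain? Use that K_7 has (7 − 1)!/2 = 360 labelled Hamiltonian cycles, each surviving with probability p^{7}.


K_7 has (7 − 1)!/2 = 360 labelled Hamiltonian cycles.
For each such Hamiltonian cycle H, let X_H = 1 if all 7 edges of H are present in G. Then P[X_H = 1] = p^{7} = (2/7)^{7} = 128/823543.
By linearity of expectation: E[X] = Σ_H E[X_H] = 360 · p^{7} = 360 · 128/823543 = 46080/823543.
Numerically: E[X] ≈ 0.05595.

E[X] = 360 · (2/7)^{7} = 46080/823543 ≈ 0.05595.


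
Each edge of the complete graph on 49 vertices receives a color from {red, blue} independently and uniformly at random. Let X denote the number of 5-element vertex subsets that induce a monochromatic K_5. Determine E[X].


Let X = Σ_S X_S over the C(49, 5) = 1906884 subsets S of size 5, where X_S = 1 if the K_5 on S is monochromatic.
For a fixed S, the K_5 on S has C(5, 2) = 10 edges. P[all 10 edges red] = (1/2)^10, and likewise for blue, so P[monochromatic] = 2·(1/2)^10 = 2^{1 − 10} = 1/512.
By linearity of expectation: E[X] = C(49, 5) · 2^{1 − 10} = 1906884 · 1/512 = 476721/128.
Numerically: E[X] ≈ 3724.382812.

E[X] = C(49,5)·2^(1−C(5,2)) = 476721/128 ≈ 3724.382812.


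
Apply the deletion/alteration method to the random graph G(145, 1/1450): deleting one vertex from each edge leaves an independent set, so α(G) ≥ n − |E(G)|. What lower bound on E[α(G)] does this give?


E[|E(G)|] = C(145, 2)·p = 10440 · (1/1450) = 36/5.
E[α(G)] ≥ n − E[|E(G)|] = 145 − 36/5 = 689/5.
Numerically: ≈ 137.8000.
(This is only a lower bound; the true E[α(G)] may be larger.)

E[α(G)] ≥ 689/5 ≈ 137.8000.


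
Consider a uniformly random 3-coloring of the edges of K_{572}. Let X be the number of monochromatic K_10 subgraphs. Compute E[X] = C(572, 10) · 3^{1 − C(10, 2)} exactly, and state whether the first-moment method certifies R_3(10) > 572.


E[X] = C(572, 10) · 3^{1 − 45} = 954640815642161682606 · 3^{−44} = 954640815642161682606/984770902183611232881.
As a reduced fraction: E[X] = 106071201738017964734/109418989131512359209 ≈ 0.969404.
Is E[X] < 1? YES.
Since E[X] < 1, there exists a 3-coloring of K_{572} with no monochromatic K_10; hence R_3(10) > 572.

E[X] = 106071201738017964734/109418989131512359209 ≈ 0.969404; E[X] < 1, so R_3(10) > 572.


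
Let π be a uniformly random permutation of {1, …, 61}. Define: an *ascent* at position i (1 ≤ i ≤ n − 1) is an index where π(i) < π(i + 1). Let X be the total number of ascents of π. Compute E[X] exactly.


Write X = Σ X_I over i = 1, …, 60, with X_I the indicator of one ascent.
There are 60 indicators.
For each fixed i, the pair (π(i), π(i+1)) is a uniformly random ordered pair of distinct values from {1, …, 61}; by symmetry P[π(i) < π(i+1)] = 1/2.
By linearity: E[X] = 60 · (1/2) = (61 − 1) · (1/2) = 30 ≈ 30.000.

E[X] = 30 = 30.000.


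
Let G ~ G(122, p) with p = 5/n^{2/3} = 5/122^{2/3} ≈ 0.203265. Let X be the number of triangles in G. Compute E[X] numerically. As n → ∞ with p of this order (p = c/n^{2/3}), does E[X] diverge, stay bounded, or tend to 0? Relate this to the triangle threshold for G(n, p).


Number of potential triangles: C(122, 3) = 295240.
Each occurs with probability p³ ≈ (0.203265)³ ≈ 8.39828003e-03.
By linearity: E[X] = C(122, 3)·p³ ≈ 295240 · 8.39828003e-03 ≈ 2479.508197.
Since α = 2/3 < 1, p = c/n^{2/3} ≫ 1/n is above the triangle threshold p ~ 1/n. Asymptotically E[X] ~ (c³/6)·n^{3(1−α)} = (5³/6)·n^{1} → ∞; triangles are abundant w.h.p.

E[X] ≈ 2479.508197; in regime p = Θ(1/n^{2/3}) E[X] diverges (above the triangle threshold p ~ 1/n).


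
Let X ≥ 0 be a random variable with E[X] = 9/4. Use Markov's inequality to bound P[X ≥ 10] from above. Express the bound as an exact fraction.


μ = E[X] = 9/4, a = 10.
Markov: P[X ≥ 10] ≤ μ/a = (9/4)/10 = 9/40.
Numerically: ≈ 0.225000.
(Since a = 10 > μ = 2.250000, the bound 9/40 is < 1 and informative.)

P[X ≥ 10] ≤ 9/40 ≈ 0.225000.


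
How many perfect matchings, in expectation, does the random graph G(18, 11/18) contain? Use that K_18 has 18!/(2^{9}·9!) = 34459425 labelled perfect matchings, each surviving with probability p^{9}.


K_18 has 18!/(2^{9}·9!) = 34459425 labelled perfect matchings.
For each such perfect matching H, let X_H = 1 if all 9 edges of H are present in G. Then P[X_H = 1] = p^{9} = (11/18)^{9} = 2357947691/198359290368.
By linearity of expectation: E[X] = Σ_H E[X_H] = 34459425 · p^{9} = 34459425 · 2357947691/198359290368 = 1003129896443675/2448880128.
Numerically: E[X] ≈ 4.0963e+05.

E[X] = 34459425 · (11/18)^{9} = 1003129896443675/2448880128 ≈ 4.0963e+05.


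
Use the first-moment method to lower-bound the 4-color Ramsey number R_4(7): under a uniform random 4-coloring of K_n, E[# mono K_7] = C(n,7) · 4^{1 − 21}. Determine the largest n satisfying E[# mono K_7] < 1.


We need C(n, 7) · 4^{1 − 21} < 1, i.e. C(n, 7) < 4^{21 − 1} = 1099511627776.
Check values of n near the boundary:
  n = 176: C(176, 7) = 919790691600; 919790691600 < 1099511627776? YES
  n = 177: C(177, 7) = 957664425960; 957664425960 < 1099511627776? YES
  n = 178: C(178, 7) = 996867063280; 996867063280 < 1099511627776? YES
  n = 179: C(179, 7) = 1037437234460; 1037437234460 < 1099511627776? YES
  n = 180: C(180, 7) = 1079414463600; 1079414463600 < 1099511627776? YES
  n = 181: C(181, 7) = 1122839183400; 1122839183400 < 1099511627776? NO
  n = 182: C(182, 7) = 1167752750736; 1167752750736 < 1099511627776? NO
  n = 183: C(183, 7) = 1214197462413; 1214197462413 < 1099511627776? NO
The largest n with C(n, 7) < 1099511627776 is n = 180 (where E[X] = 67463403975/68719476736 ≈ 0.981722). Hence R_4(7) > 180, i.e. R_4(7) ≥ 181.

Largest n = 180; hence R_4(7) > 180.


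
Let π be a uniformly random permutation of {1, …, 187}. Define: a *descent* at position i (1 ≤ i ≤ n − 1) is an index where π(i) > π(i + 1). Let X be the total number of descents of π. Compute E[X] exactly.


Write X = Σ X_I over i = 1, …, 186, with X_I the indicator of one descent.
There are 186 indicators.
For each fixed i, the pair (π(i), π(i+1)) is a uniformly random ordered pair of distinct values from {1, …, 187}; by symmetry P[π(i) > π(i+1)] = 1/2.
By linearity: E[X] = 186 · (1/2) = (187 − 1) · (1/2) = 93 ≈ 93.0000.

E[X] = 93 = 93.0000.


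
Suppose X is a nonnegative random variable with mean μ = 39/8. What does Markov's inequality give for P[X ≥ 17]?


μ = E[X] = 39/8, a = 17.
Markov: P[X ≥ 17] ≤ μ/a = (39/8)/17 = 39/136.
Numerically: ≈ 0.287.
(Since a = 17 > μ = 4.875, the bound 39/136 is < 1 and informative.)

P[X ≥ 17] ≤ 39/136 ≈ 0.287.


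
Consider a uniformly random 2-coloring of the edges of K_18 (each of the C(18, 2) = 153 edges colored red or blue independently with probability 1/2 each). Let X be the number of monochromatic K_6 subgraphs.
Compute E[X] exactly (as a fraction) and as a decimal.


Let X = Σ_S X_S over the C(18, 6) = 18564 subsets S of size 6, where X_S = 1 if the K_6 on S is monochromatic.
For a fixed S, the K_6 on S has C(6, 2) = 15 edges. P[all 15 edges red] = (1/2)^15, and likewise for blue, so P[monochromatic] = 2·(1/2)^15 = 2^{1 − 15} = 1/16384.
By linearity: E[X] = C(18, 6) · 2^{1 − 15} = 18564 · 1/16384 = 4641/4096.
Numerically: E[X] ≈ 1.1331.

E[X] = C(18,6)·2^(1−C(6,2)) = 4641/4096 ≈ 1.1331.


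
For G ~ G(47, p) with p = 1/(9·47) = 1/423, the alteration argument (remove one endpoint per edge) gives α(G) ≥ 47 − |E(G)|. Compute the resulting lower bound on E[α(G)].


E[|E(G)|] = C(47, 2)·p = 1081 · (1/423) = 23/9.
E[α(G)] ≥ n − E[|E(G)|] = 47 − 23/9 = 400/9.
Numerically: ≈ 44.444.
(This is only a lower bound; the true E[α(G)] may be larger.)

E[α(G)] ≥ 400/9 ≈ 44.444.


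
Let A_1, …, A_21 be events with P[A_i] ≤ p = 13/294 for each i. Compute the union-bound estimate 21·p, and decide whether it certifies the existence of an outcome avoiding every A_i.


Union bound: P[∪_{i=1}^{21} A_i] ≤ Σ_i P[A_i] ≤ 21·p = 21·(13/294) = 13/14.
Numerically: 13/14 ≈ 0.9286.
Is 13/14 < 1? YES.
Since P[∪ A_i] ≤ 13/14 < 1, the complement has P[∩ A_i^c] ≥ 1 − 13/14 = 1/14 > 0, so some outcome avoids every A_i.

21·p = 13/14 ≈ 0.9286; existence CERTIFIED by the union bound.


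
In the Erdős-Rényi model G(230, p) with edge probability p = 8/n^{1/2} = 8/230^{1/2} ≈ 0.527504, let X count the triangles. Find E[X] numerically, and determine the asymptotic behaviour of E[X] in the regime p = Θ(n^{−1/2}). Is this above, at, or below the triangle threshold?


Number of potential triangles: C(230, 3) = 2001460.
Each occurs with probability p³ ≈ (0.527504)³ ≈ 1.46783827e-01.
By linearity: E[X] = C(230, 3)·p³ ≈ 2001460 · 1.46783827e-01 ≈ 293781.958630.
Since α = 1/2 < 1, p = c/n^{1/2} ≫ 1/n is above the triangle threshold p ~ 1/n. Asymptotically E[X] ~ (c³/6)·n^{3(1−α)} = (8³/6)·n^{1.5} → ∞; triangles are abundant w.h.p.

E[X] ≈ 293781.958630; in regime p = Θ(1/n^{1/2}) E[X] diverges (above the triangle threshold p ~ 1/n).


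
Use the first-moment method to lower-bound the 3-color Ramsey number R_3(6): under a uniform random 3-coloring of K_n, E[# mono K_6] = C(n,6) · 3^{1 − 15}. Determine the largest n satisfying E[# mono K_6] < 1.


We need C(n, 6) · 3^{1 − 15} < 1, i.e. C(n, 6) < 3^{15 − 1} = 4782969.
Check values of n near the boundary:
  n = 35: C(35, 6) = 1623160; 1623160 < 4782969? YES
  n = 36: C(36, 6) = 1947792; 1947792 < 4782969? YES
  n = 37: C(37, 6) = 2324784; 2324784 < 4782969? YES
  n = 38: C(38, 6) = 2760681; 2760681 < 4782969? YES
  n = 39: C(39, 6) = 3262623; 3262623 < 4782969? YES
  n = 40: C(40, 6) = 3838380; 3838380 < 4782969? YES
  n = 41: C(41, 6) = 4496388; 4496388 < 4782969? YES
  n = 42: C(42, 6) = 5245786; 5245786 < 4782969? NO
  n = 43: C(43, 6) = 6096454; 6096454 < 4782969? NO
  n = 44: C(44, 6) = 7059052; 7059052 < 4782969? NO
The largest n with C(n, 6) < 4782969 is n = 41 (where E[X] = 1498796/1594323 ≈ 0.940083). Hence R_3(6) > 41, i.e. R_3(6) ≥ 42.

Largest n = 41; hence R_3(6) > 41.


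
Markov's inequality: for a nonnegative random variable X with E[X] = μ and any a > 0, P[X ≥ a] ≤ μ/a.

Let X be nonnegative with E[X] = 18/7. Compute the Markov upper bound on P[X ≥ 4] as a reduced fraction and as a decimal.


μ = E[X] = 18/7, a = 4.
Markov: P[X ≥ 4] ≤ μ/a = (18/7)/4 = 9/14.
Numerically: ≈ 0.643.
(Since a = 4 > μ = 2.571, the bound 9/14 is < 1 and informative.)

P[X ≥ 4] ≤ 9/14 ≈ 0.643.


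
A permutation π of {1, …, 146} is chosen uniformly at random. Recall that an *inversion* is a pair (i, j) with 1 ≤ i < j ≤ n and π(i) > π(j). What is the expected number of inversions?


Write X = Σ X_I over the C(146, 2) = 10585 pairs i < j, with X_I the indicator of one inversion.
There are 10585 indicators.
For each fixed pair i < j, the values π(i) and π(j) are two distinct elements of {1, …, 146} in uniformly random order; by symmetry P[π(i) > π(j)] = 1/2.
By linearity: E[X] = 10585 · (1/2) = C(146, 2) · (1/2) = 10585/2 = 10585/2 ≈ 5292.50000.

E[X] = 10585/2 = 5292.50000.


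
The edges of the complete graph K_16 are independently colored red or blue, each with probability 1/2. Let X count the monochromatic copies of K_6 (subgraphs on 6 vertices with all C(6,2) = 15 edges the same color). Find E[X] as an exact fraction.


Let X = Σ_S X_S over the C(16, 6) = 8008 subsets S of size 6, where X_S = 1 if the K_6 on S is monochromatic.
For a fixed S, the K_6 on S has C(6, 2) = 15 edges. P[all 15 edges red] = (1/2)^15, and likewise for blue, so P[monochromatic] = 2·(1/2)^15 = 2^{1 − 15} = 1/16384.
By linearity of expectation: E[X] = C(16, 6) · 2^{1 − 15} = 8008 · 1/16384 = 1001/2048.
Numerically: E[X] ≈ 0.4888.

E[X] = C(16,6)·2^(1−C(6,2)) = 1001/2048 ≈ 0.4888.


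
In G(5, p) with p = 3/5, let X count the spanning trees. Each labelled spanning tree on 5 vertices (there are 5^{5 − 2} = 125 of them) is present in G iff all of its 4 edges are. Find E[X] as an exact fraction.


K_5 has 5^{5 − 2} = 125 labelled spanning trees.
For each such spanning tree H, let X_H = 1 if all 4 edges of H are present in G. Then P[X_H = 1] = p^{4} = (3/5)^{4} = 81/625.
Summing the indicators: E[X] = Σ_H E[X_H] = 125 · p^{4} = 125 · 81/625 = 81/5.
Numerically: E[X] ≈ 16.2.

E[X] = 125 · (3/5)^{4} = 81/5 ≈ 16.2.


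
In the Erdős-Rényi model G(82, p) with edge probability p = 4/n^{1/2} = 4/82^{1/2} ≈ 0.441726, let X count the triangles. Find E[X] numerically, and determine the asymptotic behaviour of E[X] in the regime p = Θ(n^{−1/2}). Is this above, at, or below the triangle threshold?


Number of potential triangles: C(82, 3) = 88560.
Each occurs with probability p³ ≈ (0.441726)³ ≈ 8.61904594e-02.
By linearity: E[X] = C(82, 3)·p³ ≈ 88560 · 8.61904594e-02 ≈ 7633.027082.
Since α = 1/2 < 1, p = c/n^{1/2} ≫ 1/n is above the triangle threshold p ~ 1/n. Asymptotically E[X] ~ (c³/6)·n^{3(1−α)} = (4³/6)·n^{1.5} → ∞; triangles are abundant w.h.p.

E[X] ≈ 7633.027082; in regime p = Θ(1/n^{1/2}) E[X] diverges (above the triangle threshold p ~ 1/n).


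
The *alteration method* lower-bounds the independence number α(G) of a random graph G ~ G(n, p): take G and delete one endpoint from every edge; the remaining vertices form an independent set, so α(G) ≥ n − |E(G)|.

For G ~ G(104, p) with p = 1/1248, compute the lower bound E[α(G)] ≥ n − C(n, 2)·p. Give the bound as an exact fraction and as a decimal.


E[|E(G)|] = C(104, 2)·p = 5356 · (1/1248) = 103/24.
E[α(G)] ≥ n − E[|E(G)|] = 104 − 103/24 = 2393/24.
Numerically: ≈ 99.7083.
(This is only a lower bound; the true E[α(G)] may be larger.)

E[α(G)] ≥ 2393/24 ≈ 99.7083.


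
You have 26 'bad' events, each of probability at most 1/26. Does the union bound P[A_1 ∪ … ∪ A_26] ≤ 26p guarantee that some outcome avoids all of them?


Union bound: P[∪_{i=1}^{26} A_i] ≤ Σ_i P[A_i] ≤ 26·p = 26·(1/26) = 1.
Numerically: 1 ≈ 1.00000.
Is 1 < 1? NO.
Since the bound 1 is ≥ 1, the union bound is uninformative here; it does NOT by itself certify existence.

26·p = 1 ≈ 1.00000; existence NOT certified by the union bound.


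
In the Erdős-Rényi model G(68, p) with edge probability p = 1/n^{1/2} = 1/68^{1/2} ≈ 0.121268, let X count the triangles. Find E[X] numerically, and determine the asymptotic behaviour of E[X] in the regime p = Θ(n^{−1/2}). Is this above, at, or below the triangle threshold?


Number of potential triangles: C(68, 3) = 50116.
Each occurs with probability p³ ≈ (0.121268)³ ≈ 1.78335018e-03.
By linearity: E[X] = C(68, 3)·p³ ≈ 50116 · 1.78335018e-03 ≈ 89.374378.
Since α = 1/2 < 1, p = c/n^{1/2} ≫ 1/n is above the triangle threshold p ~ 1/n. Asymptotically E[X] ~ (c³/6)·n^{3(1−α)} = (1³/6)·n^{1.5} → ∞; triangles are abundant w.h.p.

E[X] ≈ 89.374378; in regime p = Θ(1/n^{1/2}) E[X] diverges (above the triangle threshold p ~ 1/n).


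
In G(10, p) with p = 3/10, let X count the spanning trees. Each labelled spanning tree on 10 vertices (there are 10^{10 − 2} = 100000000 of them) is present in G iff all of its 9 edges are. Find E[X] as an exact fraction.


K_10 has 10^{10 − 2} = 100000000 labelled spanning trees.
For each such spanning tree H, let X_H = 1 if all 9 edges of H are present in G. Then P[X_H = 1] = p^{9} = (3/10)^{9} = 19683/1000000000.
By linearity: E[X] = Σ_H E[X_H] = 100000000 · p^{9} = 100000000 · 19683/1000000000 = 19683/10.
Numerically: E[X] ≈ 1968.3.

E[X] = 100000000 · (3/10)^{9} = 19683/10 ≈ 1968.3.


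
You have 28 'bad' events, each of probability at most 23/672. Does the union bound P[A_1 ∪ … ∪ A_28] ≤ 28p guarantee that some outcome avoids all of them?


Union bound: P[∪_{i=1}^{28} A_i] ≤ Σ_i P[A_i] ≤ 28·p = 28·(23/672) = 23/24.
Numerically: 23/24 ≈ 0.958.
Is 23/24 < 1? YES.
Since P[∪ A_i] ≤ 23/24 < 1, the complement has P[∩ A_i^c] ≥ 1 − 23/24 = 1/24 > 0, so some outcome avoids every A_i.

28·p = 23/24 ≈ 0.958; existence CERTIFIED by the union bound.


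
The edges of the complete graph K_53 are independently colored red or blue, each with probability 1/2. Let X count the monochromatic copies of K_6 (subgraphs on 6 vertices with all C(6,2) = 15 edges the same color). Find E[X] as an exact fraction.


Let X = Σ_S X_S over the C(53, 6) = 22957480 subsets S of size 6, where X_S = 1 if the K_6 on S is monochromatic.
For a fixed S, the K_6 on S has C(6, 2) = 15 edges. P[all 15 edges red] = (1/2)^15, and likewise for blue, so P[monochromatic] = 2·(1/2)^15 = 2^{1 − 15} = 1/16384.
Summing: E[X] = C(53, 6) · 2^{1 − 15} = 22957480 · 1/16384 = 2869685/2048.
Numerically: E[X] ≈ 1401.213379.

E[X] = C(53,6)·2^(1−C(6,2)) = 2869685/2048 ≈ 1401.213379.


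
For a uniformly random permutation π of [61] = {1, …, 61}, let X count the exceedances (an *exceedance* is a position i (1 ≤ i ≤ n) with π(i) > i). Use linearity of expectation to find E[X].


Write X = Σ_{i=1}^{61} X_i, where X_i = 1_{π(i) > i}.
For each fixed i, π(i) is uniform over {1, …, 61} (marginal of a uniform permutation), so P[π(i) > i] = (n − i)/n. Summing: Σ_{i=1}^{61} (n − i)/n = (0 + 1 + … + 60)/61 = 61(61 − 1)/(2·61) = (61 − 1)/2.
Hence E[X] = Σ_{i=1}^{61} (61 − i)/61 = 30 ≈ 30.00000.

E[X] = 30 = 30.00000.


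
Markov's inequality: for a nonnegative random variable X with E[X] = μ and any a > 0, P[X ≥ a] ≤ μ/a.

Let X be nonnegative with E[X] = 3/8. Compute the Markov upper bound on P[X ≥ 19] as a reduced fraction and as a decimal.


μ = E[X] = 3/8, a = 19.
Markov: P[X ≥ 19] ≤ μ/a = (3/8)/19 = 3/152.
Numerically: ≈ 0.01974.
(Since a = 19 > μ = 0.37500, the bound 3/152 is < 1 and informative.)

P[X ≥ 19] ≤ 3/152 ≈ 0.01974.


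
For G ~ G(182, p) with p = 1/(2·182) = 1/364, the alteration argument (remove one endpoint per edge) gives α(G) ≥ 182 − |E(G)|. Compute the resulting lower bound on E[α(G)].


E[|E(G)|] = C(182, 2)·p = 16471 · (1/364) = 181/4.
E[α(G)] ≥ n − E[|E(G)|] = 182 − 181/4 = 547/4.
Numerically: ≈ 136.750000.
(This is only a lower bound; the true E[α(G)] may be larger.)

E[α(G)] ≥ 547/4 ≈ 136.750000.


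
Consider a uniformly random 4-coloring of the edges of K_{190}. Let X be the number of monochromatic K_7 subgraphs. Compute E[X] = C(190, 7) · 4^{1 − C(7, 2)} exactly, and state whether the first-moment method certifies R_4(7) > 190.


E[X] = C(190, 7) · 4^{1 − 21} = 1585940245560 · 4^{−20} = 1585940245560/1099511627776.
As a reduced fraction: E[X] = 198242530695/137438953472 ≈ 1.44240.
Is E[X] < 1? NO.
Since E[X] ≥ 1, the first-moment bound is inconclusive at n = 190; it does NOT by itself certify R_4(7) > 190.

E[X] = 198242530695/137438953472 ≈ 1.44240; E[X] ≥ 1; first-moment method inconclusive here.


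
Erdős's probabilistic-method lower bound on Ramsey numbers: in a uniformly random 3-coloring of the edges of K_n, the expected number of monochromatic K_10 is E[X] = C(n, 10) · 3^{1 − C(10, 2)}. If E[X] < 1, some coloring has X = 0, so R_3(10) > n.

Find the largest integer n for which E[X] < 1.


We need C(n, 10) · 3^{1 − 45} < 1, i.e. C(n, 10) < 3^{45 − 1} = 984770902183611232881.
Check values of n near the boundary:
  n = 570: C(570, 10) = 921524823451961408691; 921524823451961408691 < 984770902183611232881? YES
  n = 571: C(571, 10) = 937951290893172842001; 937951290893172842001 < 984770902183611232881? YES
  n = 572: C(572, 10) = 954640815642161682606; 954640815642161682606 < 984770902183611232881? YES
  n = 573: C(573, 10) = 971597135635805762226; 971597135635805762226 < 984770902183611232881? YES
  n = 574: C(574, 10) = 988824035203816502691; 988824035203816502691 < 984770902183611232881? NO
The largest n with C(n, 10) < 984770902183611232881 is n = 573 (where E[X] = 35985079097622435638/36472996377170786403 ≈ 0.987). Hence R_3(10) > 573, i.e. R_3(10) ≥ 574.

Largest n = 573; hence R_3(10) > 573.


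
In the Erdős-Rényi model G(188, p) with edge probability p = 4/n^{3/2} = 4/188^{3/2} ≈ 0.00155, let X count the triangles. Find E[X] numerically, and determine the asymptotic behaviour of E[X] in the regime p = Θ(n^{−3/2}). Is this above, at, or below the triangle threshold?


Number of potential triangles: C(188, 3) = 1089836.
Each occurs with probability p³ ≈ (0.00155)³ ≈ 3.73654e-09.
By linearity: E[X] = C(188, 3)·p³ ≈ 1089836 · 3.73654e-09 ≈ 0.004.
Since α = 3/2 > 1, p = c/n^{3/2} = o(1/n) is below the triangle threshold p ~ 1/n. Asymptotically E[X] ~ (c³/6)·n^{3(1−α)} = (4³/6)·n^{-1.5} → 0, so by Markov's inequality G has no triangles w.h.p.

E[X] ≈ 0.004; in regime p = Θ(1/n^{3/2}) E[X] tends to 0 (below the triangle threshold p ~ 1/n).


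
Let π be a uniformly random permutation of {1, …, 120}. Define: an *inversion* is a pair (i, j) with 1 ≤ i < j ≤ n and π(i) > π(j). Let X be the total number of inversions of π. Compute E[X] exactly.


Write X = Σ X_I over the C(120, 2) = 7140 pairs i < j, with X_I the indicator of one inversion.
There are 7140 indicators.
For each fixed pair i < j, the values π(i) and π(j) are two distinct elements of {1, …, 120} in uniformly random order; by symmetry P[π(i) > π(j)] = 1/2.
By linearity: E[X] = 7140 · (1/2) = C(120, 2) · (1/2) = 7140/2 = 3570 ≈ 3570.00000.

E[X] = 3570 = 3570.00000.


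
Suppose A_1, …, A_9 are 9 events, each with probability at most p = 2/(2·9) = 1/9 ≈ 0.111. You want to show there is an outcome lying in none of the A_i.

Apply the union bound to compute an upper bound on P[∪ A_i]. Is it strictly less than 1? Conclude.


Union bound: P[∪_{i=1}^{9} A_i] ≤ Σ_i P[A_i] ≤ 9·p = 9·(1/9) = 1.
Numerically: 1 ≈ 1.000.
Is 1 < 1? NO.
Since the bound 1 is ≥ 1, the union bound is uninformative here; it does NOT by itself certify existence.

9·p = 1 ≈ 1.000; existence NOT certified by the union bound.


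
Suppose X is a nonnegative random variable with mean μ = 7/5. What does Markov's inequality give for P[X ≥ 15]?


μ = E[X] = 7/5, a = 15.
Markov: P[X ≥ 15] ≤ μ/a = (7/5)/15 = 7/75.
Numerically: ≈ 0.093.
(Since a = 15 > μ = 1.400, the bound 7/75 is < 1 and informative.)

P[X ≥ 15] ≤ 7/75 ≈ 0.093.


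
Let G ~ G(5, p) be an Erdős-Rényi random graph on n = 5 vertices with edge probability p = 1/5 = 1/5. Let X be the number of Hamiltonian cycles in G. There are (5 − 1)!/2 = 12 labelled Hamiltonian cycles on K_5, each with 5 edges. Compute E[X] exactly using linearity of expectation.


K_5 has (5 − 1)!/2 = 12 labelled Hamiltonian cycles.
For each such Hamiltonian cycle H, let X_H = 1 if all 5 edges of H are present in G. Then P[X_H = 1] = p^{5} = (1/5)^{5} = 1/3125.
By linearity of expectation: E[X] = Σ_H E[X_H] = 12 · p^{5} = 12 · 1/3125 = 12/3125.
Numerically: E[X] ≈ 0.00384.

E[X] = 12 · (1/5)^{5} = 12/3125 ≈ 0.00384.


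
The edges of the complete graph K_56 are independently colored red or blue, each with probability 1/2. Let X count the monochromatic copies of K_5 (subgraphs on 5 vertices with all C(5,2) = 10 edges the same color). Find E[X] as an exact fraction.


Let X = Σ_S X_S over the C(56, 5) = 3819816 subsets S of size 5, where X_S = 1 if the K_5 on S is monochromatic.
For a fixed S, the K_5 on S has C(5, 2) = 10 edges. P[all 10 edges red] = (1/2)^10, and likewise for blue, so P[monochromatic] = 2·(1/2)^10 = 2^{1 − 10} = 1/512.
By linearity of expectation: E[X] = C(56, 5) · 2^{1 − 10} = 3819816 · 1/512 = 477477/64.
Numerically: E[X] ≈ 7460.578.

E[X] = C(56,5)·2^(1−C(5,2)) = 477477/64 ≈ 7460.578.


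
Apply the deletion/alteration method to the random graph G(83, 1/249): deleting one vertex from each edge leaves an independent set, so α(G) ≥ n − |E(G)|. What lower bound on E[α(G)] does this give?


E[|E(G)|] = C(83, 2)·p = 3403 · (1/249) = 41/3.
E[α(G)] ≥ n − E[|E(G)|] = 83 − 41/3 = 208/3.
Numerically: ≈ 69.3333.
(This is only a lower bound; the true E[α(G)] may be larger.)

E[α(G)] ≥ 208/3 ≈ 69.3333.


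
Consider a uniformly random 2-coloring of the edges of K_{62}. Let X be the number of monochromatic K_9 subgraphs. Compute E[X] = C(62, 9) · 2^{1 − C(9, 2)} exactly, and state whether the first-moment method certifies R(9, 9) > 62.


E[X] = C(62, 9) · 2^{1 − 36} = 20286591270 · 2^{−35} = 20286591270/34359738368.
As a reduced fraction: E[X] = 10143295635/17179869184 ≈ 0.590418.
Is E[X] < 1? YES.
Since E[X] < 1, there exists a 2-coloring of K_{62} with no monochromatic K_9; hence R(9, 9) > 62.

E[X] = 10143295635/17179869184 ≈ 0.590418; E[X] < 1, so R(9, 9) > 62.


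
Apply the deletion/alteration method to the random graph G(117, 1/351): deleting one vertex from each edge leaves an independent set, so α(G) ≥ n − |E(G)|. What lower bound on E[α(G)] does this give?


E[|E(G)|] = C(117, 2)·p = 6786 · (1/351) = 58/3.
E[α(G)] ≥ n − E[|E(G)|] = 117 − 58/3 = 293/3.
Numerically: ≈ 97.667.
(This is only a lower bound; the true E[α(G)] may be larger.)

E[α(G)] ≥ 293/3 ≈ 97.667.


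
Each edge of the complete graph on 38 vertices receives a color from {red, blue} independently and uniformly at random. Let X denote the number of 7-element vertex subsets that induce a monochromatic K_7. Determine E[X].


Let X = Σ_S X_S over the C(38, 7) = 12620256 subsets S of size 7, where X_S = 1 if the K_7 on S is monochromatic.
For a fixed S, the K_7 on S has C(7, 2) = 21 edges. P[all 21 edges red] = (1/2)^21, and likewise for blue, so P[monochromatic] = 2·(1/2)^21 = 2^{1 − 21} = 1/1048576.
By linearity of expectation: E[X] = C(38, 7) · 2^{1 − 21} = 12620256 · 1/1048576 = 394383/32768.
Numerically: E[X] ≈ 12.036.

E[X] = C(38,7)·2^(1−C(7,2)) = 394383/32768 ≈ 12.036.


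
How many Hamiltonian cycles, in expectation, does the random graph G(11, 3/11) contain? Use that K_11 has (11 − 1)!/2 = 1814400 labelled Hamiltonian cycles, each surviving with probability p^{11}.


K_11 has (11 − 1)!/2 = 1814400 labelled Hamiltonian cycles.
For each such Hamiltonian cycle H, let X_H = 1 if all 11 edges of H are present in G. Then P[X_H = 1] = p^{11} = (3/11)^{11} = 177147/285311670611.
By linearity: E[X] = Σ_H E[X_H] = 1814400 · p^{11} = 1814400 · 177147/285311670611 = 321415516800/285311670611.
Numerically: E[X] ≈ 1.12654.

E[X] = 1814400 · (3/11)^{11} = 321415516800/285311670611 ≈ 1.12654.


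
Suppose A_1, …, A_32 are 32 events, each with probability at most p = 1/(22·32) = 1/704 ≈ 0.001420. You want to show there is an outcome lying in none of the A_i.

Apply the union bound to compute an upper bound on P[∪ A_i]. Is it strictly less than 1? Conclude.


Union bound: P[∪_{i=1}^{32} A_i] ≤ Σ_i P[A_i] ≤ 32·p = 32·(1/704) = 1/22.
Numerically: 1/22 ≈ 0.045455.
Is 1/22 < 1? YES.
Since P[∪ A_i] ≤ 1/22 < 1, the complement has P[∩ A_i^c] ≥ 1 − 1/22 = 21/22 > 0, so some outcome avoids every A_i.

32·p = 1/22 ≈ 0.045455; existence CERTIFIED by the union bound.


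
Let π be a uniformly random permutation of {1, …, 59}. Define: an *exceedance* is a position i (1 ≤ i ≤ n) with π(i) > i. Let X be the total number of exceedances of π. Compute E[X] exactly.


Write X = Σ_{i=1}^{59} X_i, where X_i = 1_{π(i) > i}.
For each fixed i, π(i) is uniform over {1, …, 59} (marginal of a uniform permutation), so P[π(i) > i] = (n − i)/n. Summing: Σ_{i=1}^{59} (n − i)/n = (0 + 1 + … + 58)/59 = 59(59 − 1)/(2·59) = (59 − 1)/2.
Hence E[X] = Σ_{i=1}^{59} (59 − i)/59 = 29 ≈ 29.000.

E[X] = 29 = 29.000.


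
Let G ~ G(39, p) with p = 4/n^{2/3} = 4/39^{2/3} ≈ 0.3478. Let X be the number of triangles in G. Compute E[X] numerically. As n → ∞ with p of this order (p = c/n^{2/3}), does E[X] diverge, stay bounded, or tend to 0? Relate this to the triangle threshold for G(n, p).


Number of potential triangles: C(39, 3) = 9139.
Each occurs with probability p³ ≈ (0.3478)³ ≈ 4.207758e-02.
By linearity: E[X] = C(39, 3)·p³ ≈ 9139 · 4.207758e-02 ≈ 384.5470.
Since α = 2/3 < 1, p = c/n^{2/3} ≫ 1/n is above the triangle threshold p ~ 1/n. Asymptotically E[X] ~ (c³/6)·n^{3(1−α)} = (4³/6)·n^{1} → ∞; triangles are abundant w.h.p.

E[X] ≈ 384.5470; in regime p = Θ(1/n^{2/3}) E[X] diverges (above the triangle threshold p ~ 1/n).
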